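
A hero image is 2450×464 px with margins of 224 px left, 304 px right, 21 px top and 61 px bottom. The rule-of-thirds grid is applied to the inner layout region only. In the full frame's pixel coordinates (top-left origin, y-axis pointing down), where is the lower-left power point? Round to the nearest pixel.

Content width = 2450 − 224 − 304 = 1922 px; content height = 464 − 21 − 61 = 382 px.
Lower-left is one-third across and two-thirds down within the inner layout region.
x = 224 + 1 × 1922/3 = 224 + 640.67 ≈ 865
y = 21 + 2 × 382/3 = 21 + 254.67 ≈ 276

(865, 276)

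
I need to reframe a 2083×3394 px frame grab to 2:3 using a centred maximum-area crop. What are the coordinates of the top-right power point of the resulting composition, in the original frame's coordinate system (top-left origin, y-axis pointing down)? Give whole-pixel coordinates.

x = 1389 px, y = 1176 px

2083/3394 < 2/3, so the 2:3 crop keeps the full width 2083 and trims height to 2083 × 3/2 = 3124.50 px.
Top offset = (3394 − 3124.50)/2 = 134.75 px; left offset = 0.
Top-right is two-thirds across and one-third down within the crop:
x = 0.00 + 2 × 2083.00/3 ≈ 1389; y = 134.75 + 1 × 3124.50/3 ≈ 1176.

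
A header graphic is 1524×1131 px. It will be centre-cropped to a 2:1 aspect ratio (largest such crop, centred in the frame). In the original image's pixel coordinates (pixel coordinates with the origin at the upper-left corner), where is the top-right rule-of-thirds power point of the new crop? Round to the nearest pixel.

1524/1131 < 2/1, so the 2:1 crop keeps the full width 1524 and trims height to 1524 × 1/2 = 762.00 px.
Top offset = (1131 − 762.00)/2 = 184.50 px; left offset = 0.
Top-right is two-thirds across and one-third down within the crop:
x = 0.00 + 2 × 1524.00/3 ≈ 1016; y = 184.50 + 1 × 762.00/3 ≈ 439.

x = 1016 px, y = 439 px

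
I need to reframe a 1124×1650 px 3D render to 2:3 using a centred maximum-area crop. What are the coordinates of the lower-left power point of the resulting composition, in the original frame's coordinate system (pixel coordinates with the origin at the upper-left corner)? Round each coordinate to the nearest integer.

(379, 1100)

1124/1650 > 2/3, so the 2:3 crop keeps the full height 1650 and trims width to 1650 × 2/3 = 1100.00 px.
Left offset = (1124 − 1100.00)/2 = 12.00 px; top offset = 0.
Lower-left is one-third across and two-thirds down within the crop:
x = 12.00 + 1 × 1100.00/3 ≈ 379; y = 0.00 + 2 × 1650.00/3 ≈ 1100.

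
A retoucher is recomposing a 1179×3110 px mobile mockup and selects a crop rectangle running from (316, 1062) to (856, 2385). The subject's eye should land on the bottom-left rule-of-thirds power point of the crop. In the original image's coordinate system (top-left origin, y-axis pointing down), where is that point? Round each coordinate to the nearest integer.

(496, 1944)

Crop width = 856 − 316 = 540 px; one third is 180.00 px.
Crop height = 2385 − 1062 = 1323 px; one third is 441.00 px.
The bottom-left point is one-third across and two-thirds down within the crop:
x = 316 + 1 × 180.00 ≈ 496; y = 1062 + 2 × 441.00 ≈ 1944.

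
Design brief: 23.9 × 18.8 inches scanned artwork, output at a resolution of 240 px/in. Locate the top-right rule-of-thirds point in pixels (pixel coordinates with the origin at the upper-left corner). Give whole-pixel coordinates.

In pixels the canvas is 23.9 × 240 = 5736 wide and 18.8 × 240 = 4512 tall.
The top-right point is two-thirds across and one-third down:
x = 2 × 5736/3 ≈ 3824; y = 1 × 4512/3 ≈ 1504.

(3824, 1504)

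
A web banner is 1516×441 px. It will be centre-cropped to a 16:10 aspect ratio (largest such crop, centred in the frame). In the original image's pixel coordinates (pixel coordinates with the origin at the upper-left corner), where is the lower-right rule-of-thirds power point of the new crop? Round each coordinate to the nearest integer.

1516/441 > 16/10, so the 16:10 crop keeps the full height 441 and trims width to 441 × 16/10 = 705.60 px.
Left offset = (1516 − 705.60)/2 = 405.20 px; top offset = 0.
Lower-right is two-thirds across and two-thirds down within the crop:
x = 405.20 + 2 × 705.60/3 ≈ 876; y = 0.00 + 2 × 441.00/3 ≈ 294.

(876, 294)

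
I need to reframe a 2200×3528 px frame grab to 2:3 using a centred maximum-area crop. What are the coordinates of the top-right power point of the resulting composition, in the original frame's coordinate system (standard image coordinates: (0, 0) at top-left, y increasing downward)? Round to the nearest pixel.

x = 1467 px, y = 1214 px

2200/3528 < 2/3, so the 2:3 crop keeps the full width 2200 and trims height to 2200 × 3/2 = 3300.00 px.
Top offset = (3528 − 3300.00)/2 = 114.00 px; left offset = 0.
Top-right is two-thirds across and one-third down within the crop:
x = 0.00 + 2 × 2200.00/3 ≈ 1467; y = 114.00 + 1 × 3300.00/3 ≈ 1214.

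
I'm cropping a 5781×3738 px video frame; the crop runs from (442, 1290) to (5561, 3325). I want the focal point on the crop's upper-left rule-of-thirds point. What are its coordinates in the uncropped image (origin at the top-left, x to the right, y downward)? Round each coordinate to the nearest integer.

x = 2148 px, y = 1968 px

Crop width = 5561 − 442 = 5119 px; one third is 1706.33 px.
Crop height = 3325 − 1290 = 2035 px; one third is 678.33 px.
The upper-left point is one-third across and one-third down within the crop:
x = 442 + 1 × 1706.33 ≈ 2148; y = 1290 + 1 × 678.33 ≈ 1968.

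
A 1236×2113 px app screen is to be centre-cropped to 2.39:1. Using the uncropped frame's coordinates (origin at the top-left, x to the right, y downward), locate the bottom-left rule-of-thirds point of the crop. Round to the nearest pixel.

1236/2113 < 2.39/1, so the 2.39:1 crop keeps the full width 1236 and trims height to 1236 × 1/2.39 = 517.15 px.
Top offset = (2113 − 517.15)/2 = 797.92 px; left offset = 0.
Bottom-left is one-third across and two-thirds down within the crop:
x = 0.00 + 1 × 1236.00/3 ≈ 412; y = 797.92 + 2 × 517.15/3 ≈ 1143.

x = 412 px, y = 1143 px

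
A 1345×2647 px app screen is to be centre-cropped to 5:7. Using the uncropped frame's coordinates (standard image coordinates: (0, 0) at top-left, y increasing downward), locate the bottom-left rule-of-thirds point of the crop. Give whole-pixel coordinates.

x = 448 px, y = 1637 px

1345/2647 < 5/7, so the 5:7 crop keeps the full width 1345 and trims height to 1345 × 7/5 = 1883.00 px.
Top offset = (2647 − 1883.00)/2 = 382.00 px; left offset = 0.
Bottom-left is one-third across and two-thirds down within the crop:
x = 0.00 + 1 × 1345.00/3 ≈ 448; y = 382.00 + 2 × 1883.00/3 ≈ 1637.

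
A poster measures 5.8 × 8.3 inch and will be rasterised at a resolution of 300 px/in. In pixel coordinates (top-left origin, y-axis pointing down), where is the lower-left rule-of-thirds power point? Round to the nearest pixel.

(580, 1660)

In pixels the canvas is 5.8 × 300 = 1740 wide and 8.3 × 300 = 2490 tall.
The lower-left point is one-third across and two-thirds down:
x = 1 × 1740/3 ≈ 580; y = 2 × 2490/3 ≈ 1660.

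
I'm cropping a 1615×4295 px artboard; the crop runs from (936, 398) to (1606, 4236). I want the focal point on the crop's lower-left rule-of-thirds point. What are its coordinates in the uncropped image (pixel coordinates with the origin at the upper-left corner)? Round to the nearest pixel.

x = 1159 px, y = 2957 px

Crop width = 1606 − 936 = 670 px; one third is 223.33 px.
Crop height = 4236 − 398 = 3838 px; one third is 1279.33 px.
The lower-left point is one-third across and two-thirds down within the crop:
x = 936 + 1 × 223.33 ≈ 1159; y = 398 + 2 × 1279.33 ≈ 2957.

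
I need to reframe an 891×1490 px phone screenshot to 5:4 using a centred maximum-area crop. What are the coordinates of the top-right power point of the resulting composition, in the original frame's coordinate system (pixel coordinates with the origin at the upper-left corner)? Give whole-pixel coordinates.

891/1490 < 5/4, so the 5:4 crop keeps the full width 891 and trims height to 891 × 4/5 = 712.80 px.
Top offset = (1490 − 712.80)/2 = 388.60 px; left offset = 0.
Top-right is two-thirds across and one-third down within the crop:
x = 0.00 + 2 × 891.00/3 ≈ 594; y = 388.60 + 1 × 712.80/3 ≈ 626.

x = 594 px, y = 626 px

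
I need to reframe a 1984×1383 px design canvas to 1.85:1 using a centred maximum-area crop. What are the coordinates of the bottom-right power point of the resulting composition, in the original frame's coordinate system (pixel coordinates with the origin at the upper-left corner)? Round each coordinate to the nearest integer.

1984/1383 < 1.85/1, so the 1.85:1 crop keeps the full width 1984 and trims height to 1984 × 1/1.85 = 1072.43 px.
Top offset = (1383 − 1072.43)/2 = 155.28 px; left offset = 0.
Bottom-right is two-thirds across and two-thirds down within the crop:
x = 0.00 + 2 × 1984.00/3 ≈ 1323; y = 155.28 + 2 × 1072.43/3 ≈ 870.

(1323, 870)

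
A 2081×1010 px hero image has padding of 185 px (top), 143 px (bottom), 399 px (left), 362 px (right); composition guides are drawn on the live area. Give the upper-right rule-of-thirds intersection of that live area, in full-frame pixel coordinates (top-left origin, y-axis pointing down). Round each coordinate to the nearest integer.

Content width = 2081 − 399 − 362 = 1320 px; content height = 1010 − 185 − 143 = 682 px.
Upper-right is two-thirds across and one-third down within the live area.
x = 399 + 2 × 1320/3 = 399 + 880.00 ≈ 1279
y = 185 + 1 × 682/3 = 185 + 227.33 ≈ 412

(1279, 412)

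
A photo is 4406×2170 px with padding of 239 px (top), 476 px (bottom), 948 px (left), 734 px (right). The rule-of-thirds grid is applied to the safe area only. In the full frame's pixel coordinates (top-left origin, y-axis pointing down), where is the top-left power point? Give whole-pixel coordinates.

Content width = 4406 − 948 − 734 = 2724 px; content height = 2170 − 239 − 476 = 1455 px.
Top-left is one-third across and one-third down within the safe area.
x = 948 + 1 × 2724/3 = 948 + 908.00 ≈ 1856
y = 239 + 1 × 1455/3 = 239 + 485.00 ≈ 724

(1856, 724)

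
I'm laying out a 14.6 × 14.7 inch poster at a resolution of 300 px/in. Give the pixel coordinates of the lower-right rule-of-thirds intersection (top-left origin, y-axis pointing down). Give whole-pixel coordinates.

(2920, 2940)

In pixels the canvas is 14.6 × 300 = 4380 wide and 14.7 × 300 = 4410 tall.
The lower-right point is two-thirds across and two-thirds down:
x = 2 × 4380/3 ≈ 2920; y = 2 × 4410/3 ≈ 2940.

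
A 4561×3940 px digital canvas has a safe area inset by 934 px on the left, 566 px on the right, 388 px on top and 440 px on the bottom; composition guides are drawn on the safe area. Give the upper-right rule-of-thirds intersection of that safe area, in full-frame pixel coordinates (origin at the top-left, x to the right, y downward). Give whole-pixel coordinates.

Content width = 4561 − 934 − 566 = 3061 px; content height = 3940 − 388 − 440 = 3112 px.
Upper-right is two-thirds across and one-third down within the safe area.
x = 934 + 2 × 3061/3 = 934 + 2040.67 ≈ 2975
y = 388 + 1 × 3112/3 = 388 + 1037.33 ≈ 1425

x = 2975 px, y = 1425 px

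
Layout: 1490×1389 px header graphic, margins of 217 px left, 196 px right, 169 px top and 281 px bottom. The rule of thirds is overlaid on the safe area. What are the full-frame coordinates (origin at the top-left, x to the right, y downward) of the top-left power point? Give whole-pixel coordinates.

(576, 482)

Content width = 1490 − 217 − 196 = 1077 px; content height = 1389 − 169 − 281 = 939 px.
Top-left is one-third across and one-third down within the safe area.
x = 217 + 1 × 1077/3 = 217 + 359.00 ≈ 576
y = 169 + 1 × 939/3 = 169 + 313.00 ≈ 482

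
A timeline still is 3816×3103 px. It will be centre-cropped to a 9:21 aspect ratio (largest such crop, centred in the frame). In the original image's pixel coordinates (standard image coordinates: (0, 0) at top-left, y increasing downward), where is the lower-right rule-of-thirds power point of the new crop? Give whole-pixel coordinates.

x = 2130 px, y = 2069 px

3816/3103 > 9/21, so the 9:21 crop keeps the full height 3103 and trims width to 3103 × 9/21 = 1329.86 px.
Left offset = (3816 − 1329.86)/2 = 1243.07 px; top offset = 0.
Lower-right is two-thirds across and two-thirds down within the crop:
x = 1243.07 + 2 × 1329.86/3 ≈ 2130; y = 0.00 + 2 × 3103.00/3 ≈ 2069.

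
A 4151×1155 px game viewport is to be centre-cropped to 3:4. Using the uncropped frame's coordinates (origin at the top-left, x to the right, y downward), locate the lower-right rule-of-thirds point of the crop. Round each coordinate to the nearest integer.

x = 2220 px, y = 770 px

4151/1155 > 3/4, so the 3:4 crop keeps the full height 1155 and trims width to 1155 × 3/4 = 866.25 px.
Left offset = (4151 − 866.25)/2 = 1642.38 px; top offset = 0.
Lower-right is two-thirds across and two-thirds down within the crop:
x = 1642.38 + 2 × 866.25/3 ≈ 2220; y = 0.00 + 2 × 1155.00/3 ≈ 770.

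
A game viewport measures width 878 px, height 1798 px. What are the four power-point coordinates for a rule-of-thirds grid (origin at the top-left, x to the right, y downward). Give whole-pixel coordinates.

One third of 878 is 292.67; one third of 1798 is 599.33.
Vertical third lines at x = 293 and x = 585; horizontal third lines at y = 599 and y = 1199.

(293, 599), (585, 599), (293, 1199), (585, 1199)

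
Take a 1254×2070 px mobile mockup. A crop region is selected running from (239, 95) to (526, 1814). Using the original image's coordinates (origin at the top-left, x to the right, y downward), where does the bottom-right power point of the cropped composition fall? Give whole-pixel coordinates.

Crop width = 526 − 239 = 287 px; one third is 95.67 px.
Crop height = 1814 − 95 = 1719 px; one third is 573.00 px.
The bottom-right point is two-thirds across and two-thirds down within the crop:
x = 239 + 2 × 95.67 ≈ 430; y = 95 + 2 × 573.00 ≈ 1241.

x = 430 px, y = 1241 px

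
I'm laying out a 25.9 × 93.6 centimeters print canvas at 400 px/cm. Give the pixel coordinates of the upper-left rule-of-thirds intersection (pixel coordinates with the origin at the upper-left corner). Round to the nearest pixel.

In pixels the canvas is 25.9 × 400 = 10360 wide and 93.6 × 400 = 37440 tall.
The upper-left point is one-third across and one-third down:
x = 1 × 10360/3 ≈ 3453; y = 1 × 37440/3 ≈ 12480.

x = 3453 px, y = 12480 px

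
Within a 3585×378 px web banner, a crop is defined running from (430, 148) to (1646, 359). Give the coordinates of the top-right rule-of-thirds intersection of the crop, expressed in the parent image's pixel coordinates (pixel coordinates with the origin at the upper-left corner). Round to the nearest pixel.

(1241, 218)

Crop width = 1646 − 430 = 1216 px; one third is 405.33 px.
Crop height = 359 − 148 = 211 px; one third is 70.33 px.
The top-right point is two-thirds across and one-third down within the crop:
x = 430 + 2 × 405.33 ≈ 1241; y = 148 + 1 × 70.33 ≈ 218.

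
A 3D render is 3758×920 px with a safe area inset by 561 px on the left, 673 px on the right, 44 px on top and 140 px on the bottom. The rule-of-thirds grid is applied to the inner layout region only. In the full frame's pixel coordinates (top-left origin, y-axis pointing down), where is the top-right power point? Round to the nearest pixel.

x = 2244 px, y = 289 px

Content width = 3758 − 561 − 673 = 2524 px; content height = 920 − 44 − 140 = 736 px.
Top-right is two-thirds across and one-third down within the inner layout region.
x = 561 + 2 × 2524/3 = 561 + 1682.67 ≈ 2244
y = 44 + 1 × 736/3 = 44 + 245.33 ≈ 289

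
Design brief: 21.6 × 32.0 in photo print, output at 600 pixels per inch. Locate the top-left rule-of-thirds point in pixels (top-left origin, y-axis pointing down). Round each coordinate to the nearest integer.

x = 4320 px, y = 6400 px

In pixels the canvas is 21.6 × 600 = 12960 wide and 32.0 × 600 = 19200 tall.
The top-left point is one-third across and one-third down:
x = 1 × 12960/3 ≈ 4320; y = 1 × 19200/3 ≈ 6400.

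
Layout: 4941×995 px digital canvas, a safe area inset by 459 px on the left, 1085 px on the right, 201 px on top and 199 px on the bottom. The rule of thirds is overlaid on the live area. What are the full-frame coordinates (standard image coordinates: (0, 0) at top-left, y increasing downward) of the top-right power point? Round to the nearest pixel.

Content width = 4941 − 459 − 1085 = 3397 px; content height = 995 − 201 − 199 = 595 px.
Top-right is two-thirds across and one-third down within the live area.
x = 459 + 2 × 3397/3 = 459 + 2264.67 ≈ 2724
y = 201 + 1 × 595/3 = 201 + 198.33 ≈ 399

x = 2724 px, y = 399 px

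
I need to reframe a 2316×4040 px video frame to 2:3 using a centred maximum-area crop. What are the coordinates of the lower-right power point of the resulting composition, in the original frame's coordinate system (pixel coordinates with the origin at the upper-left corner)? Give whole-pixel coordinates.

2316/4040 < 2/3, so the 2:3 crop keeps the full width 2316 and trims height to 2316 × 3/2 = 3474.00 px.
Top offset = (4040 − 3474.00)/2 = 283.00 px; left offset = 0.
Lower-right is two-thirds across and two-thirds down within the crop:
x = 0.00 + 2 × 2316.00/3 ≈ 1544; y = 283.00 + 2 × 3474.00/3 ≈ 2599.

(1544, 2599)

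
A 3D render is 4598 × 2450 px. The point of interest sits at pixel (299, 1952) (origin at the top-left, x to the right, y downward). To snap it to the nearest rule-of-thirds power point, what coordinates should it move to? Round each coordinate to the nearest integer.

(1533, 1633)

Third lines: x ∈ {1533, 3065}, y ∈ {817, 1633}.
299 is closer to x = 1533; 1952 is closer to y = 1633.
So the nearest intersection is the lower-left power point.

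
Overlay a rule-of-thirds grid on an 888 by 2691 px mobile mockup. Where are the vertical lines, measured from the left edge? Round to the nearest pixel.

x = 296 px and x = 592 px

888 / 3 = 296, so the vertical lines sit at one and two thirds of 888.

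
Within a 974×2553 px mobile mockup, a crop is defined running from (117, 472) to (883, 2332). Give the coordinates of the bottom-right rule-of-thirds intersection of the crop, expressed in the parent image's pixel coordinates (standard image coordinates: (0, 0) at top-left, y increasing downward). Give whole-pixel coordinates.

Crop width = 883 − 117 = 766 px; one third is 255.33 px.
Crop height = 2332 − 472 = 1860 px; one third is 620.00 px.
The bottom-right point is two-thirds across and two-thirds down within the crop:
x = 117 + 2 × 255.33 ≈ 628; y = 472 + 2 × 620.00 ≈ 1712.

x = 628 px, y = 1712 px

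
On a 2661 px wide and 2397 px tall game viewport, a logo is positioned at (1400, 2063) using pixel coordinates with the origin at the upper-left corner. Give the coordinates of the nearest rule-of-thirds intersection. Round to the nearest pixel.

x = 1774 px, y = 1598 px

Third lines: x ∈ {887, 1774}, y ∈ {799, 1598}.
1400 is closer to x = 1774; 2063 is closer to y = 1598.
So the nearest intersection is the lower-right power point.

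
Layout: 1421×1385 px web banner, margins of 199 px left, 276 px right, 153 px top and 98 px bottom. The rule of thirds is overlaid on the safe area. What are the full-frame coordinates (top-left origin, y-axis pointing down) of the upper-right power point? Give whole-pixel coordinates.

x = 830 px, y = 531 px

Content width = 1421 − 199 − 276 = 946 px; content height = 1385 − 153 − 98 = 1134 px.
Upper-right is two-thirds across and one-third down within the safe area.
x = 199 + 2 × 946/3 = 199 + 630.67 ≈ 830
y = 153 + 1 × 1134/3 = 153 + 378.00 ≈ 531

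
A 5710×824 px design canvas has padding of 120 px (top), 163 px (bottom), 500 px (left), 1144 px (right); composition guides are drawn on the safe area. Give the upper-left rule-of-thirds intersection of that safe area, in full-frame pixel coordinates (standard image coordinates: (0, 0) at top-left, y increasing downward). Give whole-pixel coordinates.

(1855, 300)

Content width = 5710 − 500 − 1144 = 4066 px; content height = 824 − 120 − 163 = 541 px.
Upper-left is one-third across and one-third down within the safe area.
x = 500 + 1 × 4066/3 = 500 + 1355.33 ≈ 1855
y = 120 + 1 × 541/3 = 120 + 180.33 ≈ 300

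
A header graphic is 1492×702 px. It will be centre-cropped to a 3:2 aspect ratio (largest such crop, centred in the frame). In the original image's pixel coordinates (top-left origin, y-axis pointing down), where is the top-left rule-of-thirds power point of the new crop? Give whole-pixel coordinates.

1492/702 > 3/2, so the 3:2 crop keeps the full height 702 and trims width to 702 × 3/2 = 1053.00 px.
Left offset = (1492 − 1053.00)/2 = 219.50 px; top offset = 0.
Top-left is one-third across and one-third down within the crop:
x = 219.50 + 1 × 1053.00/3 ≈ 571; y = 0.00 + 1 × 702.00/3 ≈ 234.

x = 571 px, y = 234 px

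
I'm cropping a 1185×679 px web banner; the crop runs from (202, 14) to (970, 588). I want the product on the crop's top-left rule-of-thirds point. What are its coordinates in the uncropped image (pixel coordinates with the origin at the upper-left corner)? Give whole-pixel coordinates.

Crop width = 970 − 202 = 768 px; one third is 256.00 px.
Crop height = 588 − 14 = 574 px; one third is 191.33 px.
The top-left point is one-third across and one-third down within the crop:
x = 202 + 1 × 256.00 ≈ 458; y = 14 + 1 × 191.33 ≈ 205.

(458, 205)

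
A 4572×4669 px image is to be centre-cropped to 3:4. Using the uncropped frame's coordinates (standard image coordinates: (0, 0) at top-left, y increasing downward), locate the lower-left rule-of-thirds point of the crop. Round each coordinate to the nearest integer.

(1702, 3113)

4572/4669 > 3/4, so the 3:4 crop keeps the full height 4669 and trims width to 4669 × 3/4 = 3501.75 px.
Left offset = (4572 − 3501.75)/2 = 535.12 px; top offset = 0.
Lower-left is one-third across and two-thirds down within the crop:
x = 535.12 + 1 × 3501.75/3 ≈ 1702; y = 0.00 + 2 × 4669.00/3 ≈ 3113.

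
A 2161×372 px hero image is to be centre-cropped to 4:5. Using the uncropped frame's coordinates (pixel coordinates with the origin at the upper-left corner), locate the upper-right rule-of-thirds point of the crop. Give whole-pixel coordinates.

x = 1130 px, y = 124 px

2161/372 > 4/5, so the 4:5 crop keeps the full height 372 and trims width to 372 × 4/5 = 297.60 px.
Left offset = (2161 − 297.60)/2 = 931.70 px; top offset = 0.
Upper-right is two-thirds across and one-third down within the crop:
x = 931.70 + 2 × 297.60/3 ≈ 1130; y = 0.00 + 1 × 372.00/3 ≈ 124.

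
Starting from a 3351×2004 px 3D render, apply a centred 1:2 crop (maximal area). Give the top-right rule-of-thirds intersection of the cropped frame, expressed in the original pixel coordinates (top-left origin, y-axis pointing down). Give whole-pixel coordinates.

x = 1843 px, y = 668 px

3351/2004 > 1/2, so the 1:2 crop keeps the full height 2004 and trims width to 2004 × 1/2 = 1002.00 px.
Left offset = (3351 − 1002.00)/2 = 1174.50 px; top offset = 0.
Top-right is two-thirds across and one-third down within the crop:
x = 1174.50 + 2 × 1002.00/3 ≈ 1843; y = 0.00 + 1 × 2004.00/3 ≈ 668.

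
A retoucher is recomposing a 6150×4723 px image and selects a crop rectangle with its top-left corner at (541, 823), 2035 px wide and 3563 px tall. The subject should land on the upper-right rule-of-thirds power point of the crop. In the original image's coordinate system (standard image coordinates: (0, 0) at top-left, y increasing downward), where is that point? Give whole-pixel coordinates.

One third of the crop width 2035 is 678.33 px.
One third of the crop height 3563 is 1187.67 px.
The upper-right point is two-thirds across and one-third down within the crop:
x = 541 + 2 × 678.33 ≈ 1898; y = 823 + 1 × 1187.67 ≈ 2011.

(1898, 2011)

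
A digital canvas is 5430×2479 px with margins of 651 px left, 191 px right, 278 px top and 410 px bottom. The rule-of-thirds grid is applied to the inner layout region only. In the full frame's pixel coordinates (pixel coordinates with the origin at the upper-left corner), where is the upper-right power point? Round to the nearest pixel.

x = 3710 px, y = 875 px

Content width = 5430 − 651 − 191 = 4588 px; content height = 2479 − 278 − 410 = 1791 px.
Upper-right is two-thirds across and one-third down within the inner layout region.
x = 651 + 2 × 4588/3 = 651 + 3058.67 ≈ 3710
y = 278 + 1 × 1791/3 = 278 + 597.00 ≈ 875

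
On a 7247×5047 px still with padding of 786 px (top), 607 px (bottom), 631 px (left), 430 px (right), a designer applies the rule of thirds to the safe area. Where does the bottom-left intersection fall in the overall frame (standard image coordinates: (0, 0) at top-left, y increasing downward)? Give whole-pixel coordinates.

Content width = 7247 − 631 − 430 = 6186 px; content height = 5047 − 786 − 607 = 3654 px.
Bottom-left is one-third across and two-thirds down within the safe area.
x = 631 + 1 × 6186/3 = 631 + 2062.00 ≈ 2693
y = 786 + 2 × 3654/3 = 786 + 2436.00 ≈ 3222

(2693, 3222)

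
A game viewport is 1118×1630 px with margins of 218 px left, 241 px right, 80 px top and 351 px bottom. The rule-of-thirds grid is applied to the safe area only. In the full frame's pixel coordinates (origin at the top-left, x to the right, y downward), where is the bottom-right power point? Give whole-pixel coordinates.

(657, 879)

Content width = 1118 − 218 − 241 = 659 px; content height = 1630 − 80 − 351 = 1199 px.
Bottom-right is two-thirds across and two-thirds down within the safe area.
x = 218 + 2 × 659/3 = 218 + 439.33 ≈ 657
y = 80 + 2 × 1199/3 = 80 + 799.33 ≈ 879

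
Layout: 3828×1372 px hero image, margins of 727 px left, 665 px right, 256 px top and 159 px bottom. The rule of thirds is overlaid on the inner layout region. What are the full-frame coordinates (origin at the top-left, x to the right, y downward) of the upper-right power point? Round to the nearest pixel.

Content width = 3828 − 727 − 665 = 2436 px; content height = 1372 − 256 − 159 = 957 px.
Upper-right is two-thirds across and one-third down within the inner layout region.
x = 727 + 2 × 2436/3 = 727 + 1624.00 ≈ 2351
y = 256 + 1 × 957/3 = 256 + 319.00 ≈ 575

(2351, 575)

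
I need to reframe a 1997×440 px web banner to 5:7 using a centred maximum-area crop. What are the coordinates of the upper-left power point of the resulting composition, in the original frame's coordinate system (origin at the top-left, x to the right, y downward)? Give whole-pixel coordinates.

(946, 147)

1997/440 > 5/7, so the 5:7 crop keeps the full height 440 and trims width to 440 × 5/7 = 314.29 px.
Left offset = (1997 − 314.29)/2 = 841.36 px; top offset = 0.
Upper-left is one-third across and one-third down within the crop:
x = 841.36 + 1 × 314.29/3 ≈ 946; y = 0.00 + 1 × 440.00/3 ≈ 147.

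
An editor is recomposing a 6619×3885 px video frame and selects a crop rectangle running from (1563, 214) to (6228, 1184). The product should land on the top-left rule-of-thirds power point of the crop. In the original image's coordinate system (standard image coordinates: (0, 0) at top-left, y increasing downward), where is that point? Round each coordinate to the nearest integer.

Crop width = 6228 − 1563 = 4665 px; one third is 1555.00 px.
Crop height = 1184 − 214 = 970 px; one third is 323.33 px.
The top-left point is one-third across and one-third down within the crop:
x = 1563 + 1 × 1555.00 ≈ 3118; y = 214 + 1 × 323.33 ≈ 537.

(3118, 537)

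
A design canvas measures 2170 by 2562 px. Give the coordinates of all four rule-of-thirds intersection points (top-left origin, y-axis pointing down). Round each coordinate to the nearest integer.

(723, 854), (1447, 854), (723, 1708), (1447, 1708)

One third of 2170 is 723.33; one third of 2562 is 854.
Vertical third lines at x = 723 and x = 1447; horizontal third lines at y = 854 and y = 1708.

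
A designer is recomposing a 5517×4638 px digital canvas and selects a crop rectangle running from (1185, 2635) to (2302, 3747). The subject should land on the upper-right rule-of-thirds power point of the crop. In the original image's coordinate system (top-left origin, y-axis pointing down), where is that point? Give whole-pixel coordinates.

(1930, 3006)

Crop width = 2302 − 1185 = 1117 px; one third is 372.33 px.
Crop height = 3747 − 2635 = 1112 px; one third is 370.67 px.
The upper-right point is two-thirds across and one-third down within the crop:
x = 1185 + 2 × 372.33 ≈ 1930; y = 2635 + 1 × 370.67 ≈ 3006.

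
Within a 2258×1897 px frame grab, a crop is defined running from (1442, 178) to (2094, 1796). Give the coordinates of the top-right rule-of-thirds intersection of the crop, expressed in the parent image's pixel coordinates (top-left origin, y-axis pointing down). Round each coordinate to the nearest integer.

Crop width = 2094 − 1442 = 652 px; one third is 217.33 px.
Crop height = 1796 − 178 = 1618 px; one third is 539.33 px.
The top-right point is two-thirds across and one-third down within the crop:
x = 1442 + 2 × 217.33 ≈ 1877; y = 178 + 1 × 539.33 ≈ 717.

x = 1877 px, y = 717 px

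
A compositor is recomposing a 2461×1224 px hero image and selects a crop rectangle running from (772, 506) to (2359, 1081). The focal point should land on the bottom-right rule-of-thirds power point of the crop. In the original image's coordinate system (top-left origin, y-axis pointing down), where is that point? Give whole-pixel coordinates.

Crop width = 2359 − 772 = 1587 px; one third is 529.00 px.
Crop height = 1081 − 506 = 575 px; one third is 191.67 px.
The bottom-right point is two-thirds across and two-thirds down within the crop:
x = 772 + 2 × 529.00 ≈ 1830; y = 506 + 2 × 191.67 ≈ 889.

x = 1830 px, y = 889 px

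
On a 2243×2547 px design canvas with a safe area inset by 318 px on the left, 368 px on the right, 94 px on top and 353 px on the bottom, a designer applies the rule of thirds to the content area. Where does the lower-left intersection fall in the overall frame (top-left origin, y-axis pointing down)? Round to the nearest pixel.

x = 837 px, y = 1494 px

Content width = 2243 − 318 − 368 = 1557 px; content height = 2547 − 94 − 353 = 2100 px.
Lower-left is one-third across and two-thirds down within the content area.
x = 318 + 1 × 1557/3 = 318 + 519.00 ≈ 837
y = 94 + 2 × 2100/3 = 94 + 1400.00 ≈ 1494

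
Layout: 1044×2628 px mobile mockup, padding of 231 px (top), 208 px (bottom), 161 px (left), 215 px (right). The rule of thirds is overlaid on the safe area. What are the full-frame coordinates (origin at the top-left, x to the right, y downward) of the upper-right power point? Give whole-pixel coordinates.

(606, 961)

Content width = 1044 − 161 − 215 = 668 px; content height = 2628 − 231 − 208 = 2189 px.
Upper-right is two-thirds across and one-third down within the safe area.
x = 161 + 2 × 668/3 = 161 + 445.33 ≈ 606
y = 231 + 1 × 2189/3 = 231 + 729.67 ≈ 961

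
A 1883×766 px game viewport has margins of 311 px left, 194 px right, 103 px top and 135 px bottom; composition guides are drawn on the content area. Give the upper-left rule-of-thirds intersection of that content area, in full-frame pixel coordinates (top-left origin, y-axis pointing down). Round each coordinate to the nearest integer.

x = 770 px, y = 279 px

Content width = 1883 − 311 − 194 = 1378 px; content height = 766 − 103 − 135 = 528 px.
Upper-left is one-third across and one-third down within the content area.
x = 311 + 1 × 1378/3 = 311 + 459.33 ≈ 770
y = 103 + 1 × 528/3 = 103 + 176.00 ≈ 279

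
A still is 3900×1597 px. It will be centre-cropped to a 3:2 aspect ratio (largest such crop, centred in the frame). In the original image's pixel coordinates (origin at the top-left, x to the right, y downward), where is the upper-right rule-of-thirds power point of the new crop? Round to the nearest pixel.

3900/1597 > 3/2, so the 3:2 crop keeps the full height 1597 and trims width to 1597 × 3/2 = 2395.50 px.
Left offset = (3900 − 2395.50)/2 = 752.25 px; top offset = 0.
Upper-right is two-thirds across and one-third down within the crop:
x = 752.25 + 2 × 2395.50/3 ≈ 2349; y = 0.00 + 1 × 1597.00/3 ≈ 532.

x = 2349 px, y = 532 px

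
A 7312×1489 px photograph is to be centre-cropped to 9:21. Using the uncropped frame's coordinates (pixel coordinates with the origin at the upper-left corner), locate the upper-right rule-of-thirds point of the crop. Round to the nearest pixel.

7312/1489 > 9/21, so the 9:21 crop keeps the full height 1489 and trims width to 1489 × 9/21 = 638.14 px.
Left offset = (7312 − 638.14)/2 = 3336.93 px; top offset = 0.
Upper-right is two-thirds across and one-third down within the crop:
x = 3336.93 + 2 × 638.14/3 ≈ 3762; y = 0.00 + 1 × 1489.00/3 ≈ 496.

x = 3762 px, y = 496 px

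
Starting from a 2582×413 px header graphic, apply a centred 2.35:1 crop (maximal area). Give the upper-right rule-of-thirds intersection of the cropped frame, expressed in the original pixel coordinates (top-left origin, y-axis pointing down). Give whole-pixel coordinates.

x = 1453 px, y = 138 px

2582/413 > 2.35/1, so the 2.35:1 crop keeps the full height 413 and trims width to 413 × 2.35/1 = 970.55 px.
Left offset = (2582 − 970.55)/2 = 805.72 px; top offset = 0.
Upper-right is two-thirds across and one-third down within the crop:
x = 805.72 + 2 × 970.55/3 ≈ 1453; y = 0.00 + 1 × 413.00/3 ≈ 138.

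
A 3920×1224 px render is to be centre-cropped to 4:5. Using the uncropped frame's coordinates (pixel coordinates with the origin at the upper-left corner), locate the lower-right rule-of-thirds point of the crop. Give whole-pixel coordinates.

3920/1224 > 4/5, so the 4:5 crop keeps the full height 1224 and trims width to 1224 × 4/5 = 979.20 px.
Left offset = (3920 − 979.20)/2 = 1470.40 px; top offset = 0.
Lower-right is two-thirds across and two-thirds down within the crop:
x = 1470.40 + 2 × 979.20/3 ≈ 2123; y = 0.00 + 2 × 1224.00/3 ≈ 816.

(2123, 816)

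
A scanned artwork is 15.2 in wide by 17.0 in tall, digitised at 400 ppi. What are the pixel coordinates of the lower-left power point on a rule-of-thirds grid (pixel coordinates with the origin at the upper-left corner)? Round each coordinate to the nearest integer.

(2027, 4533)

In pixels the canvas is 15.2 × 400 = 6080 wide and 17.0 × 400 = 6800 tall.
The lower-left point is one-third across and two-thirds down:
x = 1 × 6080/3 ≈ 2027; y = 2 × 6800/3 ≈ 4533.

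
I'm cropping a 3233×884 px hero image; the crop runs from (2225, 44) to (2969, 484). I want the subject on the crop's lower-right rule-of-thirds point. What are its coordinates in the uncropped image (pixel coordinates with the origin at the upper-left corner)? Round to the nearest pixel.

x = 2721 px, y = 337 px

Crop width = 2969 − 2225 = 744 px; one third is 248.00 px.
Crop height = 484 − 44 = 440 px; one third is 146.67 px.
The lower-right point is two-thirds across and two-thirds down within the crop:
x = 2225 + 2 × 248.00 ≈ 2721; y = 44 + 2 × 146.67 ≈ 337.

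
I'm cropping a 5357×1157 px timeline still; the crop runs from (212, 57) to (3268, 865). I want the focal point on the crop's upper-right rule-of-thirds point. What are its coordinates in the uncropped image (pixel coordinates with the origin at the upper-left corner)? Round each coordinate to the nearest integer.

Crop width = 3268 − 212 = 3056 px; one third is 1018.67 px.
Crop height = 865 − 57 = 808 px; one third is 269.33 px.
The upper-right point is two-thirds across and one-third down within the crop:
x = 212 + 2 × 1018.67 ≈ 2249; y = 57 + 1 × 269.33 ≈ 326.

(2249, 326)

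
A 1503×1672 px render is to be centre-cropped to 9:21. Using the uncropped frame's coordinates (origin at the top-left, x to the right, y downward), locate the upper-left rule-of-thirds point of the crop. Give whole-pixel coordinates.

(632, 557)

1503/1672 > 9/21, so the 9:21 crop keeps the full height 1672 and trims width to 1672 × 9/21 = 716.57 px.
Left offset = (1503 − 716.57)/2 = 393.21 px; top offset = 0.
Upper-left is one-third across and one-third down within the crop:
x = 393.21 + 1 × 716.57/3 ≈ 632; y = 0.00 + 1 × 1672.00/3 ≈ 557.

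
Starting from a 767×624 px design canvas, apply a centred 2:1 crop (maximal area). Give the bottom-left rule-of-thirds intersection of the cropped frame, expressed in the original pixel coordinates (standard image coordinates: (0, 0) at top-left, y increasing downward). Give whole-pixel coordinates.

767/624 < 2/1, so the 2:1 crop keeps the full width 767 and trims height to 767 × 1/2 = 383.50 px.
Top offset = (624 − 383.50)/2 = 120.25 px; left offset = 0.
Bottom-left is one-third across and two-thirds down within the crop:
x = 0.00 + 1 × 767.00/3 ≈ 256; y = 120.25 + 2 × 383.50/3 ≈ 376.

(256, 376)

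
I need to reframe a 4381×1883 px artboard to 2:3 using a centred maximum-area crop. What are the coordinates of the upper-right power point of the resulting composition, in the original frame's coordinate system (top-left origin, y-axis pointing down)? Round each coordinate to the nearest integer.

x = 2400 px, y = 628 px

4381/1883 > 2/3, so the 2:3 crop keeps the full height 1883 and trims width to 1883 × 2/3 = 1255.33 px.
Left offset = (4381 − 1255.33)/2 = 1562.83 px; top offset = 0.
Upper-right is two-thirds across and one-third down within the crop:
x = 1562.83 + 2 × 1255.33/3 ≈ 2400; y = 0.00 + 1 × 1883.00/3 ≈ 628.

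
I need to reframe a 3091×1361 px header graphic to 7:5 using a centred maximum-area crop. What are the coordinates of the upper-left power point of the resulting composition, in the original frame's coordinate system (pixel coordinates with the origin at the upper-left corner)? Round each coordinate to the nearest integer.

3091/1361 > 7/5, so the 7:5 crop keeps the full height 1361 and trims width to 1361 × 7/5 = 1905.40 px.
Left offset = (3091 − 1905.40)/2 = 592.80 px; top offset = 0.
Upper-left is one-third across and one-third down within the crop:
x = 592.80 + 1 × 1905.40/3 ≈ 1228; y = 0.00 + 1 × 1361.00/3 ≈ 454.

(1228, 454)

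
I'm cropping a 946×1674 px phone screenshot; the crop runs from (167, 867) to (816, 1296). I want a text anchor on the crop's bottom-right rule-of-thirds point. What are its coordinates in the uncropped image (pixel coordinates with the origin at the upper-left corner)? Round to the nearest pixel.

(600, 1153)

Crop width = 816 − 167 = 649 px; one third is 216.33 px.
Crop height = 1296 − 867 = 429 px; one third is 143.00 px.
The bottom-right point is two-thirds across and two-thirds down within the crop:
x = 167 + 2 × 216.33 ≈ 600; y = 867 + 2 × 143.00 ≈ 1153.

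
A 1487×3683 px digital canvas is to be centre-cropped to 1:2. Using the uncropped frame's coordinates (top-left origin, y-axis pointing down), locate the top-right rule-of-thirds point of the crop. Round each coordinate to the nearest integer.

1487/3683 < 1/2, so the 1:2 crop keeps the full width 1487 and trims height to 1487 × 2/1 = 2974.00 px.
Top offset = (3683 − 2974.00)/2 = 354.50 px; left offset = 0.
Top-right is two-thirds across and one-third down within the crop:
x = 0.00 + 2 × 1487.00/3 ≈ 991; y = 354.50 + 1 × 2974.00/3 ≈ 1346.

(991, 1346)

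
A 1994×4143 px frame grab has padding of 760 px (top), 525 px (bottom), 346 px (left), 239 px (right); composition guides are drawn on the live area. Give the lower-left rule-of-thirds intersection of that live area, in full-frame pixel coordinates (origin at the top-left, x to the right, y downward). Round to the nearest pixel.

x = 816 px, y = 2665 px

Content width = 1994 − 346 − 239 = 1409 px; content height = 4143 − 760 − 525 = 2858 px.
Lower-left is one-third across and two-thirds down within the live area.
x = 346 + 1 × 1409/3 = 346 + 469.67 ≈ 816
y = 760 + 2 × 2858/3 = 760 + 1905.33 ≈ 2665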